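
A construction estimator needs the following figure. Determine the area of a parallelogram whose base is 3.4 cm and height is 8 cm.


Shape: parallelogram
Base b = 3.4 cm, Height h = 8 cm
Formula: A = b * h
A = 3.4 * 8
A = 27.2
27.2 cm^2


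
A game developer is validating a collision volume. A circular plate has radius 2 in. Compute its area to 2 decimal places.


Shape: circle
Radius r = 2 in
Formula: A = pi * r^2
r^2 = 2^2 = 4
A = pi * 4
A = 12.57
12.57 in^2


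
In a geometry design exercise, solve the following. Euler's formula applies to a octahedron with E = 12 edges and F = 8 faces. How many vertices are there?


Polyhedron: octahedron
Euler's formula for convex polyhedra: V - E + F = 2
Given: E = 12 edges and F = 8 faces
Solve for V:
V = 2 + E - F = 2 + 12 - 8 = 6
6 vertices


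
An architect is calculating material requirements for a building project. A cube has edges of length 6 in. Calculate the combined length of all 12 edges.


Shape: cube
Side s = 6 in
A cube has 12 edges, all equal.
Formula: total edge length = 12 * s
Total = 12 * 6
Total = 72
72 in


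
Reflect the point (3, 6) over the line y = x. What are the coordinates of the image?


Transformation: reflection
Original point: (3, 6)
Rule for reflection over y = x: (x, y) -> (y, x)
Apply: (3, 6) -> (6, 3)
(6, 3)


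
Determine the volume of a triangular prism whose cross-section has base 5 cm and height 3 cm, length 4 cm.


Shape: triangular prism
Triangle base = 5 cm, triangle height = 3 cm, prism length L = 4 cm
Formula: V = (1/2 * b * h_tri) * L
Cross-section area = 0.5 * 5 * 3 = 7.5
V = 7.5 * 4
V = 30
30 cm^3


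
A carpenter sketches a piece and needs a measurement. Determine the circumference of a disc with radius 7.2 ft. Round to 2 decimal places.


Shape: circle
Radius r = 7.2 ft
Formula: C = 2 * pi * r
C = 2 * pi * 7.2
C = 14.4 * pi
C = 45.24
45.24 ft


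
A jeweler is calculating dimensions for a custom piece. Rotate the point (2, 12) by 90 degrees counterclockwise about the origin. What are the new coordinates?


Transformation: rotation about the origin
Original point: (2, 12)
Rule for 90 deg counterclockwise: (x, y) -> (-y, x)
Apply: (2, 12) -> (-12, 2)
(-12, 2)


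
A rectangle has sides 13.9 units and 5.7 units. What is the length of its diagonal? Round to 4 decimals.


Shape: rectangle (diagonal via Pythagoras)
Sides: 13.9 units and 5.7 units
Formula: d = sqrt(l^2 + w^2)
l^2 = 193.21, w^2 = 32.49
l^2 + w^2 = 225.7
d = sqrt(225.7)
d = 15.0233
15.0233 units


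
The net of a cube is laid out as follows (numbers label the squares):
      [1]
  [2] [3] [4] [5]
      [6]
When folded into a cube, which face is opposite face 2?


Net: cross layout. Take square 3 as the base (bottom).
Fold the four squares in the horizontal row up around 3: 2 -> left, 4 -> right, 5 wraps to the top.
Fold 1 and 6 up from 3: 1 -> back, 6 -> front.
Opposite pairs are therefore: (1, 6), (2, 4), (3, 5).
Face 2 is opposite face 4.
face 4


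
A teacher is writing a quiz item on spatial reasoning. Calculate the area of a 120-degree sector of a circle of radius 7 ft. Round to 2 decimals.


Shape: circular sector
Radius r = 7 ft, Angle = 120 degrees
Formula: A = (angle/360) * pi * r^2
r^2 = 49
Fraction of circle = 120/360
A = (120/360) * pi * 49
A = 16.333333 * pi
A = 51.31
51.31 ft^2


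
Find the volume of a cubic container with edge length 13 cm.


Shape: cube
Side s = 13 cm
Formula: V = s^3
V = 13 * 13 * 13
V = 169 * 13
V = 2197
2197 cm^3


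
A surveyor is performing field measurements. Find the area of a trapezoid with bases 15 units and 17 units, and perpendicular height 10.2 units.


Shape: trapezoid
Parallel sides a = 15 units, b = 17 units; Height h = 10.2 units
Formula: A = (a + b) * h / 2
a + b = 15 + 17 = 32
A = 32 * 10.2 / 2
A = 326.4 / 2
A = 163.2
163.2 units^2


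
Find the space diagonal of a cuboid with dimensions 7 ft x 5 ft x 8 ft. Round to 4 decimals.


Shape: rectangular box (space diagonal)
l = 7 ft, w = 5 ft, h = 8 ft
Visualize: the diagonal of the base, then a right triangle with that diagonal and the height.
Formula: d = sqrt(l^2 + w^2 + h^2)
l^2 + w^2 + h^2 = 49 + 25 + 64 = 138
d = sqrt(138)
d = 11.7473
11.7473 ft


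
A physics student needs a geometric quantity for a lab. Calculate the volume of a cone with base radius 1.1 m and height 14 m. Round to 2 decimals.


Shape: cone
Radius r = 1.1 m, Height h = 14 m
Formula: V = (1/3) * pi * r^2 * h
r^2 = 1.21
pi * r^2 * h = pi * 1.21 * 14 = 16.94 * pi
V = 16.94 * pi / 3
V = 17.74
17.74 m^3


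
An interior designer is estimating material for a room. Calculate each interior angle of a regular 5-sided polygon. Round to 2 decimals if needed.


Shape: regular pentagon (5 sides)
Formula: interior angle = (n - 2) * 180 / n
(n - 2) = 3
(n - 2) * 180 = 540
angle = 540 / 5
angle = 108
108 degrees


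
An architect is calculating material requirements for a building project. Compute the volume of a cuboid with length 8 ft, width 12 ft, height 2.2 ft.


Shape: rectangular prism
l = 8 ft, w = 12 ft, h = 2.2 ft
Formula: V = l * w * h
V = 8 * 12 * 2.2
V = 96 * 2.2
V = 211.2
211.2 ft^3


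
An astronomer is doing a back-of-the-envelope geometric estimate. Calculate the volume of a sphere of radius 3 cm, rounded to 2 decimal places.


Shape: sphere
Radius r = 3 cm
Formula: V = (4/3) * pi * r^3
r^3 = 27
(4/3) * 27 = 36
V = 36 * pi
V = 113.1
113.1 cm^3


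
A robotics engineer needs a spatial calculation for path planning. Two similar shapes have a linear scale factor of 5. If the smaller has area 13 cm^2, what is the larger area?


Linear scale factor k = 5
Original area = 13 cm^2
Rule: under a linear scaling by k, areas scale by k^2.
k^2 = 5^2 = 25
New area = 13 * 25
New area = 325
325 cm^2


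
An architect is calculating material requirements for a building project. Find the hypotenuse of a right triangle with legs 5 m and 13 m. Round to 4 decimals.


Shape: right triangle
Legs a = 5 m, b = 13 m
Formula: c = sqrt(a^2 + b^2)
a^2 = 25, b^2 = 169
a^2 + b^2 = 194
c = sqrt(194)
c = 13.9284
13.9284 m


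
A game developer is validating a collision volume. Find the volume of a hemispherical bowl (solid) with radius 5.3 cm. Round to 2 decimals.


Shape: hemisphere (half of a sphere)
Radius r = 5.3 cm
Formula: V = (1/2) * (4/3) * pi * r^3 = (2/3) * pi * r^3
r^3 = 148.877
(2/3) * 148.877 = 99.251333
V = 99.251333 * pi
V = 311.81
311.81 cm^3


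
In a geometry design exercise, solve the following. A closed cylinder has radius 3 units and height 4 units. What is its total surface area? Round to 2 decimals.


Shape: closed cylinder
Radius r = 3 units, Height h = 4 units
Formula: SA = 2*pi*r^2 + 2*pi*r*h = 2*pi*r*(r + h)
r + h = 7
2 * r * (r + h) = 2 * 3 * 7 = 42
SA = 42 * pi
SA = 131.95
131.95 units^2


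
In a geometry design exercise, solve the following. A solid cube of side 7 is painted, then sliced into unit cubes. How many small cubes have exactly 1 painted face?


Large cube: 7 x 7 x 7, cut into unit cubes.
n = 7, so n - 2 = 5
Cubes with 1 painted face lie in the interior of each face.
A cube has 6 faces; each contributes (n - 2)^2 = 25 such cubes.
Count = 6 * 25 = 150
150 unit cubes


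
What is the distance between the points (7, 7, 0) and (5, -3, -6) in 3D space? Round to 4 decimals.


3D distance between two points
P1 = (7, 7, 0), P2 = (5, -3, -6)
Formula: d = sqrt((x2-x1)^2 + (y2-y1)^2 + (z2-z1)^2)
dx = 5 - 7 = -2
dy = -3 - 7 = -10
dz = -6 - 0 = -6
dx^2 + dy^2 + dz^2 = 4 + 100 + 36 = 140
d = sqrt(140)
d = 11.8322
11.8322 units


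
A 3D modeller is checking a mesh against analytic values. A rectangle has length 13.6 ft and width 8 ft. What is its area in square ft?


Shape: rectangle
Length l = 13.6 ft, Width w = 8 ft
Formula: A = l * w
A = 13.6 * 8
A = 108.8
108.8 ft^2


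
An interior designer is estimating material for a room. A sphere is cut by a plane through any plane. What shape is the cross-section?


Solid: sphere
Cutting plane: through any plane
Visualize the intersection of the plane with the solid's surface.
The boundary of the cut region is a circle.
circle


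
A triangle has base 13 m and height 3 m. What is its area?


Shape: triangle
Base b = 13 m, Height h = 3 m
Formula: A = (1/2) * b * h
A = 0.5 * 13 * 3
A = 0.5 * 39
A = 19.5
19.5 m^2


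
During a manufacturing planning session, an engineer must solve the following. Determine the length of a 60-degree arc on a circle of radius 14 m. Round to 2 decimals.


Shape: circular arc
Radius r = 14 m, Angle = 60 degrees
Formula: L = (angle/360) * 2 * pi * r
2 * pi * r = 28 * pi
L = (60/360) * 28 * pi
L = 4.666667 * pi
L = 14.66
14.66 m


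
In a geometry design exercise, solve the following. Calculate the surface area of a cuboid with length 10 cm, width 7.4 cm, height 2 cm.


Shape: rectangular prism
l = 10 cm, w = 7.4 cm, h = 2 cm
Formula: SA = 2(lw + lh + wh)
lw = 74, lh = 20, wh = 14.8
lw + lh + wh = 108.8
SA = 2 * 108.8
SA = 217.6
217.6 cm^2


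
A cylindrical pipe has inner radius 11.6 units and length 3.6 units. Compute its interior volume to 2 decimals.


Shape: cylinder
Radius r = 11.6 units, Height h = 3.6 units
Formula: V = pi * r^2 * h
r^2 = 134.56
V = pi * 134.56 * 3.6
V = 484.416 * pi
V = 1521.84
1521.84 units^3


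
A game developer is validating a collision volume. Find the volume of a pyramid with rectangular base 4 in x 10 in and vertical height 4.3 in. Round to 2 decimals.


Shape: rectangular pyramid
Base: 4 in x 10 in, Height h = 4.3 in
Formula: V = (1/3) * base_area * h
base_area = 4 * 10 = 40
base_area * h = 40 * 4.3 = 172
V = 172 / 3
V = 57.33
57.33 in^3


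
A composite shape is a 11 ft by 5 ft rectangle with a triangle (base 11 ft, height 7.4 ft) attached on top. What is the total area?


Composite shape: rectangle + triangle
Rectangle area = 11 * 5 = 55
Triangle area = 0.5 * 11 * 7.4 = 40.7
Total = 55 + 40.7
Total = 95.7
95.7 ft^2


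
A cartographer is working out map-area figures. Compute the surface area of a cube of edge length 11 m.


Shape: cube
Side s = 11 m
A cube has 6 square faces.
Formula: SA = 6 * s^2
s^2 = 121
SA = 6 * 121
SA = 726
726 m^2


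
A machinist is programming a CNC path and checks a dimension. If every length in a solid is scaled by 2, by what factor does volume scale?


Linear scale factor k = 2
Rule: under a linear scaling by k, volumes scale by k^3.
k^3 = 2 * 2 * 2
k^3 = 4 * 2
k^3 = 8
Volume scales by a factor of 8.
8 (dimensionless)


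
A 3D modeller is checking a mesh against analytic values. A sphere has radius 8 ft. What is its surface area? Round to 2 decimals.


Shape: sphere
Radius r = 8 ft
Formula: SA = 4 * pi * r^2
r^2 = 64
SA = 4 * pi * 64
SA = 256 * pi
SA = 804.25
804.25 ft^2


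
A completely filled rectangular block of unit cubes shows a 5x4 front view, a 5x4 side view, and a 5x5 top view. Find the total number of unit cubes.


Orthographic views of a solid rectangular block:
Front view 5 x 4 -> length = 5, height = 4
Side view 5 x 4 -> width = 5, height = 4 (consistent)
Top view 5 x 5 -> confirms length = 5, width = 5
The block is 5 x 5 x 4.
Total unit cubes = 5 * 5 * 4 = 100
100 unit cubes


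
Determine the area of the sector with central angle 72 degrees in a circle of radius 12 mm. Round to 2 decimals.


Shape: circular sector
Radius r = 12 mm, Angle = 72 degrees
Formula: A = (angle/360) * pi * r^2
r^2 = 144
Fraction of circle = 72/360
A = (72/360) * pi * 144
A = 28.8 * pi
A = 90.48
90.48 mm^2


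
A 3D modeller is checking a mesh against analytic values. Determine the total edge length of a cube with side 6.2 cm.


Shape: cube
Side s = 6.2 cm
A cube has 12 edges, all equal.
Formula: total edge length = 12 * s
Total = 12 * 6.2
Total = 74.4
74.4 cm


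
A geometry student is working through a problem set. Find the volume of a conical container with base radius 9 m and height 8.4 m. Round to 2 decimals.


Shape: cone
Radius r = 9 m, Height h = 8.4 m
Formula: V = (1/3) * pi * r^2 * h
r^2 = 81
pi * r^2 * h = pi * 81 * 8.4 = 680.4 * pi
V = 680.4 * pi / 3
V = 712.51
712.51 m^3


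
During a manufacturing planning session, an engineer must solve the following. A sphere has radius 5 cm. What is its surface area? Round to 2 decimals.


Shape: sphere
Radius r = 5 cm
Formula: SA = 4 * pi * r^2
r^2 = 25
SA = 4 * pi * 25
SA = 100 * pi
SA = 314.16
314.16 cm^2


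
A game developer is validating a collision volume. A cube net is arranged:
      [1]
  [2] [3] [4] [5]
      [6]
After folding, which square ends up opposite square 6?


Net: cross layout. Take square 3 as the base (bottom).
Fold the four squares in the horizontal row up around 3: 2 -> left, 4 -> right, 5 wraps to the top.
Fold 1 and 6 up from 3: 1 -> back, 6 -> front.
Opposite pairs are therefore: (1, 6), (2, 4), (3, 5).
Face 6 is opposite face 1.
face 1


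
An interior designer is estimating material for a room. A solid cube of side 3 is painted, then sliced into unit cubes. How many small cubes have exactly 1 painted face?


Large cube: 3 x 3 x 3, cut into unit cubes.
n = 3, so n - 2 = 1
Cubes with 1 painted face lie in the interior of each face.
A cube has 6 faces; each contributes (n - 2)^2 = 1 such cubes.
Count = 6 * 1 = 6
6 unit cubes


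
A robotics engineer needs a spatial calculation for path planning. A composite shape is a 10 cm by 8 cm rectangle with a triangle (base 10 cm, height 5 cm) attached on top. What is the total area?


Composite shape: rectangle + triangle
Rectangle area = 10 * 8 = 80
Triangle area = 0.5 * 10 * 5 = 25
Total = 80 + 25
Total = 105
105 cm^2


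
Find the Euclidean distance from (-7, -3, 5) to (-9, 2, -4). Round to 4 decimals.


3D distance between two points
P1 = (-7, -3, 5), P2 = (-9, 2, -4)
Formula: d = sqrt((x2-x1)^2 + (y2-y1)^2 + (z2-z1)^2)
dx = -9 - -7 = -2
dy = 2 - -3 = 5
dz = -4 - 5 = -9
dx^2 + dy^2 + dz^2 = 4 + 25 + 81 = 110
d = sqrt(110)
d = 10.4881
10.4881 units


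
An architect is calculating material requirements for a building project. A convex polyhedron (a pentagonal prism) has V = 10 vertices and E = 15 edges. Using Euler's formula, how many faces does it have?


Polyhedron: pentagonal prism
Euler's formula for convex polyhedra: V - E + F = 2
Given: V = 10 vertices and E = 15 edges
Solve for F:
F = 2 + E - V = 2 + 15 - 10 = 7
7 faces


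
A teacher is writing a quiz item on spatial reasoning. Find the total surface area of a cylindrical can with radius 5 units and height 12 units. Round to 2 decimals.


Shape: closed cylinder
Radius r = 5 units, Height h = 12 units
Formula: SA = 2*pi*r^2 + 2*pi*r*h = 2*pi*r*(r + h)
r + h = 17
2 * r * (r + h) = 2 * 5 * 17 = 170
SA = 170 * pi
SA = 534.07
534.07 units^2


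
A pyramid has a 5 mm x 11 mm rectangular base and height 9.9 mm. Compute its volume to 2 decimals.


Shape: rectangular pyramid
Base: 5 mm x 11 mm, Height h = 9.9 mm
Formula: V = (1/3) * base_area * h
base_area = 5 * 11 = 55
base_area * h = 55 * 9.9 = 544.5
V = 544.5 / 3
V = 181.5
181.5 mm^3


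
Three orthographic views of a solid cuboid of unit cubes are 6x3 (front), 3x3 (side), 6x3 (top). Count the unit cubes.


Orthographic views of a solid rectangular block:
Front view 6 x 3 -> length = 6, height = 3
Side view 3 x 3 -> width = 3, height = 3 (consistent)
Top view 6 x 3 -> confirms length = 6, width = 3
The block is 6 x 3 x 3.
Total unit cubes = 6 * 3 * 3 = 54
54 unit cubes


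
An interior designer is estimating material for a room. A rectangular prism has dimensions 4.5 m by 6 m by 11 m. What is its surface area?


Shape: rectangular prism
l = 4.5 m, w = 6 m, h = 11 m
Formula: SA = 2(lw + lh + wh)
lw = 27, lh = 49.5, wh = 66
lw + lh + wh = 142.5
SA = 2 * 142.5
SA = 285
285 m^2


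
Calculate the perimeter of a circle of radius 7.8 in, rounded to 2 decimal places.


Shape: circle
Radius r = 7.8 in
Formula: C = 2 * pi * r
C = 2 * pi * 7.8
C = 15.6 * pi
C = 49.01
49.01 in


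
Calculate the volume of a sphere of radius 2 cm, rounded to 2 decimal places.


Shape: sphere
Radius r = 2 cm
Formula: V = (4/3) * pi * r^3
r^3 = 8
(4/3) * 8 = 10.666667
V = 10.666667 * pi
V = 33.51
33.51 cm^3


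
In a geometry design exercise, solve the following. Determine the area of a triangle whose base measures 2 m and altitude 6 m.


Shape: triangle
Base b = 2 m, Height h = 6 m
Formula: A = (1/2) * b * h
A = 0.5 * 2 * 6
A = 0.5 * 12
A = 6
6 m^2


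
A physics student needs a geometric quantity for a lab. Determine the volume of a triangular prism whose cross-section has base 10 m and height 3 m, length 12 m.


Shape: triangular prism
Triangle base = 10 m, triangle height = 3 m, prism length L = 12 m
Formula: V = (1/2 * b * h_tri) * L
Cross-section area = 0.5 * 10 * 3 = 15
V = 15 * 12
V = 180
180 m^3


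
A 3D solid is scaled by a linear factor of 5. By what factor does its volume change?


Linear scale factor k = 5
Rule: under a linear scaling by k, volumes scale by k^3.
k^3 = 5 * 5 * 5
k^3 = 25 * 5
k^3 = 125
Volume scales by a factor of 125.
125 (dimensionless)


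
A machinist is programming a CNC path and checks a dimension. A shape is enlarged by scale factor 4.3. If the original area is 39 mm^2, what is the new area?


Linear scale factor k = 4.3
Original area = 39 mm^2
Rule: under a linear scaling by k, areas scale by k^2.
k^2 = 4.3^2 = 18.49
New area = 39 * 18.49
New area = 721.11
721.11 mm^2


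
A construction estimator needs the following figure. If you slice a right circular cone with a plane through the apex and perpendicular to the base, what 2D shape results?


Solid: right circular cone
Cutting plane: through the apex and perpendicular to the base
Visualize the intersection of the plane with the solid's surface.
The boundary of the cut region is a isosceles triangle.
isosceles triangle


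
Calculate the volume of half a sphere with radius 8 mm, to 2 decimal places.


Shape: hemisphere (half of a sphere)
Radius r = 8 mm
Formula: V = (1/2) * (4/3) * pi * r^3 = (2/3) * pi * r^3
r^3 = 512
(2/3) * 512 = 341.333333
V = 341.333333 * pi
V = 1072.33
1072.33 mm^3


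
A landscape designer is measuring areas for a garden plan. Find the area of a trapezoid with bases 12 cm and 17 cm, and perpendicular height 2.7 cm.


Shape: trapezoid
Parallel sides a = 12 cm, b = 17 cm; Height h = 2.7 cm
Formula: A = (a + b) * h / 2
a + b = 12 + 17 = 29
A = 29 * 2.7 / 2
A = 78.3 / 2
A = 39.15
39.15 cm^2


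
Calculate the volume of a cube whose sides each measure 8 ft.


Shape: cube
Side s = 8 ft
Formula: V = s^3
V = 8 * 8 * 8
V = 64 * 8
V = 512
512 ft^3


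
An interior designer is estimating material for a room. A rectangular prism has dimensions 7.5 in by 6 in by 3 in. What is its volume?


Shape: rectangular prism
l = 7.5 in, w = 6 in, h = 3 in
Formula: V = l * w * h
V = 7.5 * 6 * 3
V = 45 * 3
V = 135
135 in^3


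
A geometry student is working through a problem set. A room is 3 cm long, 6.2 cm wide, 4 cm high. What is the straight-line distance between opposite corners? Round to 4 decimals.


Shape: rectangular box (space diagonal)
l = 3 cm, w = 6.2 cm, h = 4 cm
Visualize: the diagonal of the base, then a right triangle with that diagonal and the height.
Formula: d = sqrt(l^2 + w^2 + h^2)
l^2 + w^2 + h^2 = 9 + 38.44 + 16 = 63.44
d = sqrt(63.44)
d = 7.9649
7.9649 cm


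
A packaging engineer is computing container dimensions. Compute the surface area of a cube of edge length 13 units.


Shape: cube
Side s = 13 units
A cube has 6 square faces.
Formula: SA = 6 * s^2
s^2 = 169
SA = 6 * 169
SA = 1014
1014 units^2


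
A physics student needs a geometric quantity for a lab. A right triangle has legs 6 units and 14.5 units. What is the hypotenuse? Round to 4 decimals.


Shape: right triangle
Legs a = 6 units, b = 14.5 units
Formula: c = sqrt(a^2 + b^2)
a^2 = 36, b^2 = 210.25
a^2 + b^2 = 246.25
c = sqrt(246.25)
c = 15.6924
15.6924 units


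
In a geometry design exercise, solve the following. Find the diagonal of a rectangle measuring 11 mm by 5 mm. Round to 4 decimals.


Shape: rectangle (diagonal via Pythagoras)
Sides: 11 mm and 5 mm
Formula: d = sqrt(l^2 + w^2)
l^2 = 121, w^2 = 25
l^2 + w^2 = 146
d = sqrt(146)
d = 12.083
12.083 mm


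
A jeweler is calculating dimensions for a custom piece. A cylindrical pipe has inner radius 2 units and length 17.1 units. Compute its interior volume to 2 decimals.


Shape: cylinder
Radius r = 2 units, Height h = 17.1 units
Formula: V = pi * r^2 * h
r^2 = 4
V = pi * 4 * 17.1
V = 68.4 * pi
V = 214.88
214.88 units^3


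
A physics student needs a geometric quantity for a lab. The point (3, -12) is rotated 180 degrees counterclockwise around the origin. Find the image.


Transformation: rotation about the origin
Original point: (3, -12)
Rule for 180 deg: (x, y) -> (-x, -y)
Apply: (3, -12) -> (-3, 12)
(-3, 12)


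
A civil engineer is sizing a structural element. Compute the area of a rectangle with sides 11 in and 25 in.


Shape: rectangle
Length l = 11 in, Width w = 25 in
Formula: A = l * w
A = 11 * 25
A = 275
275 in^2


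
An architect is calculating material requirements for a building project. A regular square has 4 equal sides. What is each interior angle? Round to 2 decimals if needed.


Shape: regular square (4 sides)
Formula: interior angle = (n - 2) * 180 / n
(n - 2) = 2
(n - 2) * 180 = 360
angle = 360 / 4
angle = 90
90 degrees


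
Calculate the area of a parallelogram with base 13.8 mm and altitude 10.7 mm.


Shape: parallelogram
Base b = 13.8 mm, Height h = 10.7 mm
Formula: A = b * h
A = 13.8 * 10.7
A = 147.66
147.66 mm^2


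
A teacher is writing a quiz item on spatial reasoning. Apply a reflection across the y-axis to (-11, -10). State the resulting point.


Transformation: reflection
Original point: (-11, -10)
Rule for reflection over the y-axis: (x, y) -> (-x, y)
Apply: (-11, -10) -> (11, -10)
(11, -10)


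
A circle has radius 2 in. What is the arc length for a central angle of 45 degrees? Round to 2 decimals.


Shape: circular arc
Radius r = 2 in, Angle = 45 degrees
Formula: L = (angle/360) * 2 * pi * r
2 * pi * r = 4 * pi
L = (45/360) * 4 * pi
L = 0.5 * pi
L = 1.57
1.57 in


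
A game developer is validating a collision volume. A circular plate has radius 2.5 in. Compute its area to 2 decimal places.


Shape: circle
Radius r = 2.5 in
Formula: A = pi * r^2
r^2 = 2.5^2 = 6.25
A = pi * 6.25
A = 19.63
19.63 in^2


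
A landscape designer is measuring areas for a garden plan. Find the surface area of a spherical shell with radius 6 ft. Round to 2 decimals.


Shape: sphere
Radius r = 6 ft
Formula: SA = 4 * pi * r^2
r^2 = 36
SA = 4 * pi * 36
SA = 144 * pi
SA = 452.39
452.39 ft^2


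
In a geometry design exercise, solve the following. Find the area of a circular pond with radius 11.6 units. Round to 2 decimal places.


Shape: circle
Radius r = 11.6 units
Formula: A = pi * r^2
r^2 = 11.6^2 = 134.56
A = pi * 134.56
A = 422.73
422.73 units^2


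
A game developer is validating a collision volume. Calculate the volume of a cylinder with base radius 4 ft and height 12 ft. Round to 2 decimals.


Shape: cylinder
Radius r = 4 ft, Height h = 12 ft
Formula: V = pi * r^2 * h
r^2 = 16
V = pi * 16 * 12
V = 192 * pi
V = 603.19
603.19 ft^3


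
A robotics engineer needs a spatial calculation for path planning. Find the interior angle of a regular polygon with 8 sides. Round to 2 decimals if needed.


Shape: regular octagon (8 sides)
Formula: interior angle = (n - 2) * 180 / n
(n - 2) = 6
(n - 2) * 180 = 1080
angle = 1080 / 8
angle = 135
135 degrees


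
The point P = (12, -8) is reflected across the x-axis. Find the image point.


Transformation: reflection
Original point: (12, -8)
Rule for reflection over the x-axis: (x, y) -> (x, -y)
Apply: (12, -8) -> (12, 8)
(12, 8)


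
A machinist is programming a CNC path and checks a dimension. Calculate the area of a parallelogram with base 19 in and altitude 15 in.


Shape: parallelogram
Base b = 19 in, Height h = 15 in
Formula: A = b * h
A = 19 * 15
A = 285
285 in^2


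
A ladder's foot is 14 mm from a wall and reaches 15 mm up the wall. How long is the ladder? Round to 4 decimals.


Shape: right triangle
Legs a = 14 mm, b = 15 mm
Formula: c = sqrt(a^2 + b^2)
a^2 = 196, b^2 = 225
a^2 + b^2 = 421
c = sqrt(421)
c = 20.5183
20.5183 mm


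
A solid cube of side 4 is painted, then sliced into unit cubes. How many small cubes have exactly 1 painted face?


Large cube: 4 x 4 x 4, cut into unit cubes.
n = 4, so n - 2 = 2
Cubes with 1 painted face lie in the interior of each face.
A cube has 6 faces; each contributes (n - 2)^2 = 4 such cubes.
Count = 6 * 4 = 24
24 unit cubes


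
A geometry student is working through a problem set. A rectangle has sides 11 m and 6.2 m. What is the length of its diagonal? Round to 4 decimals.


Shape: rectangle (diagonal via Pythagoras)
Sides: 11 m and 6.2 m
Formula: d = sqrt(l^2 + w^2)
l^2 = 121, w^2 = 38.44
l^2 + w^2 = 159.44
d = sqrt(159.44)
d = 12.627
12.627 m


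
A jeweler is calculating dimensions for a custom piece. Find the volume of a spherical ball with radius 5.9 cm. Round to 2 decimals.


Shape: sphere
Radius r = 5.9 cm
Formula: V = (4/3) * pi * r^3
r^3 = 205.379
(4/3) * 205.379 = 273.838667
V = 273.838667 * pi
V = 860.29
860.29 cm^3


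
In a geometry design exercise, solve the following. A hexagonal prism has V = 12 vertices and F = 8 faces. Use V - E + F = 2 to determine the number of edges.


Polyhedron: hexagonal prism
Euler's formula for convex polyhedra: V - E + F = 2
Given: V = 12 vertices and F = 8 faces
Solve for E:
E = V + F - 2 = 12 + 8 - 2 = 18
18 edges


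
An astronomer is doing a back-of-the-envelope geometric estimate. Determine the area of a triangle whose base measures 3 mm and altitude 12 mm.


Shape: triangle
Base b = 3 mm, Height h = 12 mm
Formula: A = (1/2) * b * h
A = 0.5 * 3 * 12
A = 0.5 * 36
A = 18
18 mm^2


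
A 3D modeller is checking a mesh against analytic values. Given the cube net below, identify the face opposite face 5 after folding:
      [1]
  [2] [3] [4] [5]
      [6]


Net: cross layout. Take square 3 as the base (bottom).
Fold the four squares in the horizontal row up around 3: 2 -> left, 4 -> right, 5 wraps to the top.
Fold 1 and 6 up from 3: 1 -> back, 6 -> front.
Opposite pairs are therefore: (1, 6), (2, 4), (3, 5).
Face 5 is opposite face 3.
face 3


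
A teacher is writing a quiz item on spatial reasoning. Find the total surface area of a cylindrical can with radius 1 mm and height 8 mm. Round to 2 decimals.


Shape: closed cylinder
Radius r = 1 mm, Height h = 8 mm
Formula: SA = 2*pi*r^2 + 2*pi*r*h = 2*pi*r*(r + h)
r + h = 9
2 * r * (r + h) = 2 * 1 * 9 = 18
SA = 18 * pi
SA = 56.55
56.55 mm^2


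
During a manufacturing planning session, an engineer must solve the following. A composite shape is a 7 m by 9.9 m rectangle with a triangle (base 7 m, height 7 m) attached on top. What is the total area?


Composite shape: rectangle + triangle
Rectangle area = 7 * 9.9 = 69.3
Triangle area = 0.5 * 7 * 7 = 24.5
Total = 69.3 + 24.5
Total = 93.8
93.8 m^2


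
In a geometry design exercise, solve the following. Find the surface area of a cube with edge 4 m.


Shape: cube
Side s = 4 m
A cube has 6 square faces.
Formula: SA = 6 * s^2
s^2 = 16
SA = 6 * 16
SA = 96
96 m^2


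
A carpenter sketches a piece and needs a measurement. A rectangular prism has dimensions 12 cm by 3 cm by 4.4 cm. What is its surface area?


Shape: rectangular prism
l = 12 cm, w = 3 cm, h = 4.4 cm
Formula: SA = 2(lw + lh + wh)
lw = 36, lh = 52.8, wh = 13.2
lw + lh + wh = 102
SA = 2 * 102
SA = 204
204 cm^2


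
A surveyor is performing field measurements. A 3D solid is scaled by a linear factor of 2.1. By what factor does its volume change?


Linear scale factor k = 2.1
Rule: under a linear scaling by k, volumes scale by k^3.
k^3 = 2.1 * 2.1 * 2.1
k^3 = 4.41 * 2.1
k^3 = 9.261
Volume scales by a factor of 9.261.
9.261 (dimensionless)


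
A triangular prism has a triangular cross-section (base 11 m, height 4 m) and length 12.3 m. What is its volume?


Shape: triangular prism
Triangle base = 11 m, triangle height = 4 m, prism length L = 12.3 m
Formula: V = (1/2 * b * h_tri) * L
Cross-section area = 0.5 * 11 * 4 = 22
V = 22 * 12.3
V = 270.6
270.6 m^3


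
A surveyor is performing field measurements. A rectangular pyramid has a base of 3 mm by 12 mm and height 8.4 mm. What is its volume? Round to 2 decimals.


Shape: rectangular pyramid
Base: 3 mm x 12 mm, Height h = 8.4 mm
Formula: V = (1/3) * base_area * h
base_area = 3 * 12 = 36
base_area * h = 36 * 8.4 = 302.4
V = 302.4 / 3
V = 100.8
100.8 mm^3


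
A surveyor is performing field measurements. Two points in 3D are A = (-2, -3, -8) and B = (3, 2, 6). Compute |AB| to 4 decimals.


3D distance between two points
P1 = (-2, -3, -8), P2 = (3, 2, 6)
Formula: d = sqrt((x2-x1)^2 + (y2-y1)^2 + (z2-z1)^2)
dx = 3 - -2 = 5
dy = 2 - -3 = 5
dz = 6 - -8 = 14
dx^2 + dy^2 + dz^2 = 25 + 25 + 196 = 246
d = sqrt(246)
d = 15.6844
15.6844 units


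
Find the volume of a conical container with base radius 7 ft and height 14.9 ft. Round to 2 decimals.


Shape: cone
Radius r = 7 ft, Height h = 14.9 ft
Formula: V = (1/3) * pi * r^2 * h
r^2 = 49
pi * r^2 * h = pi * 49 * 14.9 = 730.1 * pi
V = 730.1 * pi / 3
V = 764.56
764.56 ft^3


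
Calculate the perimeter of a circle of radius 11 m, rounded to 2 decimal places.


Shape: circle
Radius r = 11 m
Formula: C = 2 * pi * r
C = 2 * pi * 11
C = 22 * pi
C = 69.12
69.12 m


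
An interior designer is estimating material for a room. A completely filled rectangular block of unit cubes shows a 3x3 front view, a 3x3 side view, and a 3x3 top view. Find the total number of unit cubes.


Orthographic views of a solid rectangular block:
Front view 3 x 3 -> length = 3, height = 3
Side view 3 x 3 -> width = 3, height = 3 (consistent)
Top view 3 x 3 -> confirms length = 3, width = 3
The block is 3 x 3 x 3.
Total unit cubes = 3 * 3 * 3 = 27
27 unit cubes


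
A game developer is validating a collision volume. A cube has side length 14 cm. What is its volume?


Shape: cube
Side s = 14 cm
Formula: V = s^3
V = 14 * 14 * 14
V = 196 * 14
V = 2744
2744 cm^3


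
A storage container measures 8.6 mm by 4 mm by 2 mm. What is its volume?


Shape: rectangular prism
l = 8.6 mm, w = 4 mm, h = 2 mm
Formula: V = l * w * h
V = 8.6 * 4 * 2
V = 34.4 * 2
V = 68.8
68.8 mm^3


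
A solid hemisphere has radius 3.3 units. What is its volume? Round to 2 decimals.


Shape: hemisphere (half of a sphere)
Radius r = 3.3 units
Formula: V = (1/2) * (4/3) * pi * r^3 = (2/3) * pi * r^3
r^3 = 35.937
(2/3) * 35.937 = 23.958
V = 23.958 * pi
V = 75.27
75.27 units^3


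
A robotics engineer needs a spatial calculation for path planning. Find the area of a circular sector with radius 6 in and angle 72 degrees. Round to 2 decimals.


Shape: circular sector
Radius r = 6 in, Angle = 72 degrees
Formula: A = (angle/360) * pi * r^2
r^2 = 36
Fraction of circle = 72/360
A = (72/360) * pi * 36
A = 7.2 * pi
A = 22.62
22.62 in^2


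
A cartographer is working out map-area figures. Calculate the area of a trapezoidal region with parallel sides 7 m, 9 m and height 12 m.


Shape: trapezoid
Parallel sides a = 7 m, b = 9 m; Height h = 12 m
Formula: A = (a + b) * h / 2
a + b = 7 + 9 = 16
A = 16 * 12 / 2
A = 192 / 2
A = 96
96 m^2


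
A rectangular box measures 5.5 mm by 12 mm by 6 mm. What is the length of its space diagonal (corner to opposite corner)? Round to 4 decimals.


Shape: rectangular box (space diagonal)
l = 5.5 mm, w = 12 mm, h = 6 mm
Visualize: the diagonal of the base, then a right triangle with that diagonal and the height.
Formula: d = sqrt(l^2 + w^2 + h^2)
l^2 + w^2 + h^2 = 30.25 + 144 + 36 = 210.25
d = sqrt(210.25)
d = 14.5
14.5 mm


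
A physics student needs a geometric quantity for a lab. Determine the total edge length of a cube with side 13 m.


Shape: cube
Side s = 13 m
A cube has 12 edges, all equal.
Formula: total edge length = 12 * s
Total = 12 * 13
Total = 156
156 m


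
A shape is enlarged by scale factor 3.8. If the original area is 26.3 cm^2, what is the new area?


Linear scale factor k = 3.8
Original area = 26.3 cm^2
Rule: under a linear scaling by k, areas scale by k^2.
k^2 = 3.8^2 = 14.44
New area = 26.3 * 14.44
New area = 379.772
379.772 cm^2


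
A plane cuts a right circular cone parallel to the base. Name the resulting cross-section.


Solid: right circular cone
Cutting plane: parallel to the base
Visualize the intersection of the plane with the solid's surface.
The boundary of the cut region is a circle.
circle


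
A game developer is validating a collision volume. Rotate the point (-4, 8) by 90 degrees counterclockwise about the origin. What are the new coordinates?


Transformation: rotation about the origin
Original point: (-4, 8)
Rule for 90 deg counterclockwise: (x, y) -> (-y, x)
Apply: (-4, 8) -> (-8, -4)
(-8, -4)


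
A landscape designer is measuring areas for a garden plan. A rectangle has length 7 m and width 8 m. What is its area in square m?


Shape: rectangle
Length l = 7 m, Width w = 8 m
Formula: A = l * w
A = 7 * 8
A = 56
56 m^2


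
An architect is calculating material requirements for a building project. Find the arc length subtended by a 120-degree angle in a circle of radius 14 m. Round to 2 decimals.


Shape: circular arc
Radius r = 14 m, Angle = 120 degrees
Formula: L = (angle/360) * 2 * pi * r
2 * pi * r = 28 * pi
L = (120/360) * 28 * pi
L = 9.333333 * pi
L = 29.32
29.32 m


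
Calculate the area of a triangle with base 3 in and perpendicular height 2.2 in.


Shape: triangle
Base b = 3 in, Height h = 2.2 in
Formula: A = (1/2) * b * h
A = 0.5 * 3 * 2.2
A = 0.5 * 6.6
A = 3.3
3.3 in^2


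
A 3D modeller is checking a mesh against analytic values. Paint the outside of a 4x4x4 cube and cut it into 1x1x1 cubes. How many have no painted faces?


Large cube: 4 x 4 x 4, cut into unit cubes.
n = 4, so n - 2 = 2
Unpainted cubes form the interior (n - 2)^3 block.
(n - 2)^3 = 2^3 = 8
8 unit cubes


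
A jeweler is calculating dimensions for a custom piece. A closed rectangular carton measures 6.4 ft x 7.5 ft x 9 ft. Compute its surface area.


Shape: rectangular prism
l = 6.4 ft, w = 7.5 ft, h = 9 ft
Formula: SA = 2(lw + lh + wh)
lw = 48, lh = 57.6, wh = 67.5
lw + lh + wh = 173.1
SA = 2 * 173.1
SA = 346.2
346.2 ft^2


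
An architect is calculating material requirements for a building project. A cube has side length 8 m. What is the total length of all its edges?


Shape: cube
Side s = 8 m
A cube has 12 edges, all equal.
Formula: total edge length = 12 * s
Total = 12 * 8
Total = 96
96 m


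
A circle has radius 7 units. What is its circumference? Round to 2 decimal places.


Shape: circle
Radius r = 7 units
Formula: C = 2 * pi * r
C = 2 * pi * 7
C = 14 * pi
C = 43.98
43.98 units


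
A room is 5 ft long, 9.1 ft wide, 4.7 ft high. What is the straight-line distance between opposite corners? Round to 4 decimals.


Shape: rectangular box (space diagonal)
l = 5 ft, w = 9.1 ft, h = 4.7 ft
Visualize: the diagonal of the base, then a right triangle with that diagonal and the height.
Formula: d = sqrt(l^2 + w^2 + h^2)
l^2 + w^2 + h^2 = 25 + 82.81 + 22.09 = 129.9
d = sqrt(129.9)
d = 11.3974
11.3974 ft


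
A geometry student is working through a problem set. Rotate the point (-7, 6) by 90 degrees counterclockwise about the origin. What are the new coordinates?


Transformation: rotation about the origin
Original point: (-7, 6)
Rule for 90 deg counterclockwise: (x, y) -> (-y, x)
Apply: (-7, 6) -> (-6, -7)
(-6, -7)


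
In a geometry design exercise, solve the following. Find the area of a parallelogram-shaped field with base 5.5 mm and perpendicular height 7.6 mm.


Shape: parallelogram
Base b = 5.5 mm, Height h = 7.6 mm
Formula: A = b * h
A = 5.5 * 7.6
A = 41.8
41.8 mm^2


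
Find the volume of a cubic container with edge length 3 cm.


Shape: cube
Side s = 3 cm
Formula: V = s^3
V = 3 * 3 * 3
V = 9 * 3
V = 27
27 cm^3


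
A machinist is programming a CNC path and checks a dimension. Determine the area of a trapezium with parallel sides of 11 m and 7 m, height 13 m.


Shape: trapezoid
Parallel sides a = 11 m, b = 7 m; Height h = 13 m
Formula: A = (a + b) * h / 2
a + b = 11 + 7 = 18
A = 18 * 13 / 2
A = 234 / 2
A = 117
117 m^2


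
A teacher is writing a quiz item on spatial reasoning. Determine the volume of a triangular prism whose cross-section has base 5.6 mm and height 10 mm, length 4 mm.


Shape: triangular prism
Triangle base = 5.6 mm, triangle height = 10 mm, prism length L = 4 mm
Formula: V = (1/2 * b * h_tri) * L
Cross-section area = 0.5 * 5.6 * 10 = 28
V = 28 * 4
V = 112
112 mm^3


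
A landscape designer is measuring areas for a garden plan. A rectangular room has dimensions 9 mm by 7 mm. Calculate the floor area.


Shape: rectangle
Length l = 9 mm, Width w = 7 mm
Formula: A = l * w
A = 9 * 7
A = 63
63 mm^2


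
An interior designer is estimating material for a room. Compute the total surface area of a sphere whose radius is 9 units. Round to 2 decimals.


Shape: sphere
Radius r = 9 units
Formula: SA = 4 * pi * r^2
r^2 = 81
SA = 4 * pi * 81
SA = 324 * pi
SA = 1017.88
1017.88 units^2


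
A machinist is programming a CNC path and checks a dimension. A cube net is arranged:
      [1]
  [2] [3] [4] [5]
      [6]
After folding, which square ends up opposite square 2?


Net: cross layout. Take square 3 as the base (bottom).
Fold the four squares in the horizontal row up around 3: 2 -> left, 4 -> right, 5 wraps to the top.
Fold 1 and 6 up from 3: 1 -> back, 6 -> front.
Opposite pairs are therefore: (1, 6), (2, 4), (3, 5).
Face 2 is opposite face 4.
face 4


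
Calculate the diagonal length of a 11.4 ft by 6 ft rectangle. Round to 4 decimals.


Shape: rectangle (diagonal via Pythagoras)
Sides: 11.4 ft and 6 ft
Formula: d = sqrt(l^2 + w^2)
l^2 = 129.96, w^2 = 36
l^2 + w^2 = 165.96
d = sqrt(165.96)
d = 12.8825
12.8825 ft


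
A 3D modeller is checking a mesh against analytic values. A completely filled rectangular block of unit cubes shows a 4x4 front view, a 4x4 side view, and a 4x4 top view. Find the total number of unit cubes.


Orthographic views of a solid rectangular block:
Front view 4 x 4 -> length = 4, height = 4
Side view 4 x 4 -> width = 4, height = 4 (consistent)
Top view 4 x 4 -> confirms length = 4, width = 4
The block is 4 x 4 x 4.
Total unit cubes = 4 * 4 * 4 = 64
64 unit cubes


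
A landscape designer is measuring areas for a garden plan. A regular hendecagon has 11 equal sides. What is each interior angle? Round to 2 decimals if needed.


Shape: regular hendecagon (11 sides)
Formula: interior angle = (n - 2) * 180 / n
(n - 2) = 9
(n - 2) * 180 = 1620
angle = 1620 / 11
angle = 147.27
147.27 degrees


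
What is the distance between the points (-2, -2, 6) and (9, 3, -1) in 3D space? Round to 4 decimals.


3D distance between two points
P1 = (-2, -2, 6), P2 = (9, 3, -1)
Formula: d = sqrt((x2-x1)^2 + (y2-y1)^2 + (z2-z1)^2)
dx = 9 - -2 = 11
dy = 3 - -2 = 5
dz = -1 - 6 = -7
dx^2 + dy^2 + dz^2 = 121 + 25 + 49 = 195
d = sqrt(195)
d = 13.9642
13.9642 units


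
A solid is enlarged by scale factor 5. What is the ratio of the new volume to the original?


Linear scale factor k = 5
Rule: under a linear scaling by k, volumes scale by k^3.
k^3 = 5 * 5 * 5
k^3 = 25 * 5
k^3 = 125
Volume scales by a factor of 125.
125 (dimensionless)


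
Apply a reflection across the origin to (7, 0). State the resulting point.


Transformation: reflection
Original point: (7, 0)
Rule for reflection through the origin: (x, y) -> (-x, -y)
Apply: (7, 0) -> (-7, 0)
(-7, 0)


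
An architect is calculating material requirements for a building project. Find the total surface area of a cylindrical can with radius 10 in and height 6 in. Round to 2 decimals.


Shape: closed cylinder
Radius r = 10 in, Height h = 6 in
Formula: SA = 2*pi*r^2 + 2*pi*r*h = 2*pi*r*(r + h)
r + h = 16
2 * r * (r + h) = 2 * 10 * 16 = 320
SA = 320 * pi
SA = 1005.31
1005.31 in^2
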